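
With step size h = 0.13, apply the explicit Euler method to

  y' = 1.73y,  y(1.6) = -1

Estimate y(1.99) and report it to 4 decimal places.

Euler: y_{n+1} = y_n + h·f(t_n, y_n).
t=1.600000, y=-1.000000: f=-1.730000 → y ← -1.000000 + 0.13·(-1.730000) = -1.224900
t=1.730000, y=-1.224900: f=-2.119077 → y ← -1.224900 + 0.13·(-2.119077) = -1.500380
t=1.860000, y=-1.500380: f=-2.595657 → y ← -1.500380 + 0.13·(-2.595657) = -1.837815
y(1.99) ≈ -1.8378

-1.8378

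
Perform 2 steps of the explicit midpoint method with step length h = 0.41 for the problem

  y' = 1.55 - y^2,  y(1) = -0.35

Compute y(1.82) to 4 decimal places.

0.7792

Midpoint: k1 = f(s_n, y_n); k2 = f(s_n + h/2, y_n + (h/2)·k1); y_{n+1} = y_n + h·k2.
s=1.000000, y=-0.350000:
  k1 = f(1.000000, -0.350000) = 1.427500
  k2 = f(1.205000, -0.057362) = 1.546710
  y ← -0.350000 + 0.41·1.546710 = 0.284151
s=1.410000, y=0.284151:
  k1 = f(1.410000, 0.284151) = 1.469258
  k2 = f(1.615000, 0.585349) = 1.207367
  y ← 0.284151 + 0.41·1.207367 = 0.779171
y(1.82) ≈ 0.7792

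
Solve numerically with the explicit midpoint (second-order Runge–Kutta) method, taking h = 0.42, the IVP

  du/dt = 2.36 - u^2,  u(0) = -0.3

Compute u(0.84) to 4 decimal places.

Midpoint: k1 = f(t_n, u_n); k2 = f(t_n + h/2, u_n + (h/2)·k1); u_{n+1} = u_n + h·k2.
t=0.000000, u=-0.300000:
  k1 = f(0.000000, -0.300000) = 2.270000
  k2 = f(0.210000, 0.176700) = 2.328777
  u ← -0.300000 + 0.42·2.328777 = 0.678086
t=0.420000, u=0.678086:
  k1 = f(0.420000, 0.678086) = 1.900199
  k2 = f(0.630000, 1.077128) = 1.199795
  u ← 0.678086 + 0.42·1.199795 = 1.182000
u(0.84) ≈ 1.1820

1.1820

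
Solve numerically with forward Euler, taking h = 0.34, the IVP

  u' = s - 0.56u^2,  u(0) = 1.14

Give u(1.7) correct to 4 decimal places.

Euler: u_{n+1} = u_n + h·f(s_n, u_n).
s=0.000000, u=1.140000: f=-0.727776 → u ← 1.140000 + 0.34·(-0.727776) = 0.892556
s=0.340000, u=0.892556: f=-0.106128 → u ← 0.892556 + 0.34·(-0.106128) = 0.856473
s=0.680000, u=0.856473: f=0.269214 → u ← 0.856473 + 0.34·0.269214 = 0.948006
s=1.020000, u=0.948006: f=0.516720 → u ← 0.948006 + 0.34·0.516720 = 1.123690
s=1.360000, u=1.123690: f=0.652899 → u ← 1.123690 + 0.34·0.652899 = 1.345676
u(1.7) ≈ 1.3457

1.3457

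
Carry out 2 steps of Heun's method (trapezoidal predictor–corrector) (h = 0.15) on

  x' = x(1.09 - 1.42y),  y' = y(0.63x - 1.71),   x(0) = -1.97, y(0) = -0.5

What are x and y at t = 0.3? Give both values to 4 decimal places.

Heun on (x,y): k1 = f(t_n, state_n); k2 = f(t_n + h, state_n + h·k1); state_{n+1} = state_n + (h/2)·(k1 + k2).
0.000000: (-1.970000, -0.500000)
  k1 = (-3.546000, 1.475550)
  predictor → (-2.501900, -0.278667)
  k2 = (-3.717092, 0.915756)
  → (-2.514732, -0.320652)
0.150000: (-2.514732, -0.320652)
  k1 = (-3.886080, 1.056318)
  predictor → (-3.097644, -0.162204)
  k2 = (-4.089913, 0.593914)
  → (-3.112931, -0.196885)
(x(0.3), y(0.3)) ≈ (-3.1129, -0.1969)

-3.1129, -0.1969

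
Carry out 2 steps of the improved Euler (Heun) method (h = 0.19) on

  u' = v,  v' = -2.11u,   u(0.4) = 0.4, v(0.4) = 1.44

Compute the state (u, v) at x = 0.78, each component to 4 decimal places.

Heun on (u,v): k1 = f(x_n, state_n); k2 = f(x_n + h, state_n + h·k1); state_{n+1} = state_n + (h/2)·(k1 + k2).
0.400000: (0.400000, 1.440000)
  k1 = (1.440000, -0.844000)
  predictor → (0.673600, 1.279640)
  k2 = (1.279640, -1.421296)
  → (0.658366, 1.224797)
0.590000: (0.658366, 1.224797)
  k1 = (1.224797, -1.389152)
  predictor → (0.891077, 0.960858)
  k2 = (0.960858, -1.880173)
  → (0.866003, 0.914211)
(u(0.78), v(0.78)) ≈ (0.8660, 0.9142)

0.8660, 0.9142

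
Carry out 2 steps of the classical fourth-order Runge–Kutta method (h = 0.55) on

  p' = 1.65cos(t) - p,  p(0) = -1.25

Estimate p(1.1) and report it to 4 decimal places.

0.4170

RK4: k1 = f(t_n, p_n); k2 = f(t_n + h/2, p_n + (h/2)·k1); k3 = f(t_n + h/2, p_n + (h/2)·k2); k4 = f(t_n + h, p_n + h·k3); p_{n+1} = p_n + (h/6)·(k1 + 2k2 + 2k3 + k4).
t=0.000000, p=-1.250000:
  k1 = f(0.000000, -1.250000) = 2.900000
  k2 = f(0.275000, -0.452500) = 2.040502
  k3 = f(0.275000, -0.688862) = 2.276864
  k4 = f(0.550000, 0.002275) = 1.404390
  p ← -1.250000 + (0.55/6)·(k1 + 2k2 + 2k3 + k4) = -0.063914
t=0.550000, p=-0.063914:
  k1 = f(0.550000, -0.063914) = 1.470579
  k2 = f(0.825000, 0.340495) = 0.779124
  k3 = f(0.825000, 0.150345) = 0.969274
  k4 = f(1.100000, 0.469187) = 0.279247
  p ← -0.063914 + (0.55/6)·(k1 + 2k2 + 2k3 + k4) = 0.417026
p(1.1) ≈ 0.4170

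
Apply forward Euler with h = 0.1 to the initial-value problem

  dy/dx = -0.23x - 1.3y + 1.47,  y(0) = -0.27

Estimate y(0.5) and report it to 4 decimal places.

0.4124

Euler: y_{n+1} = y_n + h·f(x_n, y_n).
x=0.000000, y=-0.270000: f=1.821000 → y ← -0.270000 + 0.1·1.821000 = -0.087900
x=0.100000, y=-0.087900: f=1.561270 → y ← -0.087900 + 0.1·1.561270 = 0.068227
x=0.200000, y=0.068227: f=1.335305 → y ← 0.068227 + 0.1·1.335305 = 0.201757
x=0.300000, y=0.201757: f=1.138715 → y ← 0.201757 + 0.1·1.138715 = 0.315629
x=0.400000, y=0.315629: f=0.967682 → y ← 0.315629 + 0.1·0.967682 = 0.412397
y(0.5) ≈ 0.4124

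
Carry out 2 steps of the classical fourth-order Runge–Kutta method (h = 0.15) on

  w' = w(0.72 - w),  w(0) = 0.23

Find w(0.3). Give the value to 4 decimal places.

0.2650

RK4: k1 = f(x_n, w_n); k2 = f(x_n + h/2, w_n + (h/2)·k1); k3 = f(x_n + h/2, w_n + (h/2)·k2); k4 = f(x_n + h, w_n + h·k3); w_{n+1} = w_n + (h/6)·(k1 + 2k2 + 2k3 + k4).
x=0.000000, w=0.230000:
  k1 = f(0.000000, 0.230000) = 0.112700
  k2 = f(0.075000, 0.238453) = 0.114826
  k3 = f(0.075000, 0.238612) = 0.114865
  k4 = f(0.150000, 0.247230) = 0.116883
  w ← 0.230000 + (0.15/6)·(k1 + 2k2 + 2k3 + k4) = 0.247224
x=0.150000, w=0.247224:
  k1 = f(0.150000, 0.247224) = 0.116882
  k2 = f(0.225000, 0.255990) = 0.118782
  k3 = f(0.225000, 0.256133) = 0.118812
  k4 = f(0.300000, 0.265046) = 0.120584
  w ← 0.247224 + (0.15/6)·(k1 + 2k2 + 2k3 + k4) = 0.265040
w(0.3) ≈ 0.2650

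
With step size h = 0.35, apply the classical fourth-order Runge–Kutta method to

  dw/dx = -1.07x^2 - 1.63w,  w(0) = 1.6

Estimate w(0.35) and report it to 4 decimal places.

0.8917

RK4: k1 = f(x_n, w_n); k2 = f(x_n + h/2, w_n + (h/2)·k1); k3 = f(x_n + h/2, w_n + (h/2)·k2); k4 = f(x_n + h, w_n + h·k3); w_{n+1} = w_n + (h/6)·(k1 + 2k2 + 2k3 + k4).
x=0.000000, w=1.600000:
  k1 = f(0.000000, 1.600000) = -2.608000
  k2 = f(0.175000, 1.143600) = -1.896837
  k3 = f(0.175000, 1.268054) = -2.099696
  k4 = f(0.350000, 0.865106) = -1.541198
  w ← 1.600000 + (0.35/6)·(k1 + 2k2 + 2k3 + k4) = 0.891701
w(0.35) ≈ 0.8917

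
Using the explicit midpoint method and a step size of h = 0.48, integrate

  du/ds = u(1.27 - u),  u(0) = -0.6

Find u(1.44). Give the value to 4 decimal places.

Midpoint: k1 = f(s_n, u_n); k2 = f(s_n + h/2, u_n + (h/2)·k1); u_{n+1} = u_n + h·k2.
s=0.000000, u=-0.600000:
  k1 = f(0.000000, -0.600000) = -1.122000
  k2 = f(0.240000, -0.869280) = -1.859633
  u ← -0.600000 + 0.48·(-1.859633) = -1.492624
s=0.480000, u=-1.492624:
  k1 = f(0.480000, -1.492624) = -4.123559
  k2 = f(0.720000, -2.482278) = -9.314198
  u ← -1.492624 + 0.48·(-9.314198) = -5.963439
s=0.960000, u=-5.963439:
  k1 = f(0.960000, -5.963439) = -43.136172
  k2 = f(1.200000, -16.316120) = -286.937251
  u ← -5.963439 + 0.48·(-286.937251) = -143.693320
u(1.44) ≈ -143.6933

-143.6933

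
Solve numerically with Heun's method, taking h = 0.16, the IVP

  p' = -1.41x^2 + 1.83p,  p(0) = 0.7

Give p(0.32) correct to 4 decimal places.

1.2297

Heun: k1 = f(x_n, p_n); k2 = f(x_n + h, p_n + h·k1); p_{n+1} = p_n + (h/2)·(k1 + k2).
x=0.000000, p=0.700000:
  k1 = f(0.000000, 0.700000) = 1.281000
  k2 = f(0.160000, 0.904960) = 1.619981
  p ← 0.700000 + (0.16/2)·(1.281000 + 1.619981) = 0.932078
x=0.160000, p=0.932078:
  k1 = f(0.160000, 0.932078) = 1.669608
  k2 = f(0.320000, 1.199216) = 2.050181
  p ← 0.932078 + (0.16/2)·(1.669608 + 2.050181) = 1.229662
p(0.32) ≈ 1.2297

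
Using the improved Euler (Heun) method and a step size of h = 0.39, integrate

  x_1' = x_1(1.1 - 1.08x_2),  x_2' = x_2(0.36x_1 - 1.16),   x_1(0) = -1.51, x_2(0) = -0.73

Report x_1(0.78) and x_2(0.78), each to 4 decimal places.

-4.5828, -0.1913

Heun on (x_1,x_2): k1 = f(t_n, state_n); k2 = f(t_n + h, state_n + h·k1); state_{n+1} = state_n + (h/2)·(k1 + k2).
0.000000: (-1.510000, -0.730000)
  k1 = (-2.851484, 1.243628)
  predictor → (-2.622079, -0.244985)
  k2 = (-3.578046, 0.515436)
  → (-2.763758, -0.386983)
0.390000: (-2.763758, -0.386983)
  k1 = (-4.195223, 0.833929)
  predictor → (-4.399895, -0.061750)
  k2 = (-5.133315, 0.169440)
  → (-4.582823, -0.191326)
(x_1(0.78), x_2(0.78)) ≈ (-4.5828, -0.1913)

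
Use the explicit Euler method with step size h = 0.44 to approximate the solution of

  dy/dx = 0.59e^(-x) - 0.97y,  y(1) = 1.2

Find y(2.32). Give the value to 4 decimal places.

0.3322

Euler: y_{n+1} = y_n + h·f(x_n, y_n).
x=1.000000, y=1.200000: f=-0.946951 → y ← 1.200000 + 0.44·(-0.946951) = 0.783342
x=1.440000, y=0.783342: f=-0.620054 → y ← 0.783342 + 0.44·(-0.620054) = 0.510518
x=1.880000, y=0.510518: f=-0.405174 → y ← 0.510518 + 0.44·(-0.405174) = 0.332241
y(2.32) ≈ 0.3322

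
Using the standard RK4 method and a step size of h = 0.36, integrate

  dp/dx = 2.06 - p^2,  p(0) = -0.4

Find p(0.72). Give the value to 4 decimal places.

RK4: k1 = f(x_n, p_n); k2 = f(x_n + h/2, p_n + (h/2)·k1); k3 = f(x_n + h/2, p_n + (h/2)·k2); k4 = f(x_n + h, p_n + h·k3); p_{n+1} = p_n + (h/6)·(k1 + 2k2 + 2k3 + k4).
x=0.000000, p=-0.400000:
  k1 = f(0.000000, -0.400000) = 1.900000
  k2 = f(0.180000, -0.058000) = 2.056636
  k3 = f(0.180000, -0.029806) = 2.059112
  k4 = f(0.360000, 0.341280) = 1.943528
  p ← -0.400000 + (0.36/6)·(k1 + 2k2 + 2k3 + k4) = 0.324501
x=0.360000, p=0.324501:
  k1 = f(0.360000, 0.324501) = 1.954699
  k2 = f(0.540000, 0.676347) = 1.602554
  k3 = f(0.540000, 0.612961) = 1.684279
  k4 = f(0.720000, 0.930842) = 1.193534
  p ← 0.324501 + (0.36/6)·(k1 + 2k2 + 2k3 + k4) = 0.907815
p(0.72) ≈ 0.9078

0.9078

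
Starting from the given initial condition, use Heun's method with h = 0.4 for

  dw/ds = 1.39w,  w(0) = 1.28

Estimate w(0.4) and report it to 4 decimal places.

Heun: k1 = f(s_n, w_n); k2 = f(s_n + h, w_n + h·k1); w_{n+1} = w_n + (h/2)·(k1 + k2).
s=0.000000, w=1.280000:
  k1 = f(0.000000, 1.280000) = 1.779200
  k2 = f(0.400000, 1.991680) = 2.768435
  w ← 1.280000 + (0.4/2)·(1.779200 + 2.768435) = 2.189527
w(0.4) ≈ 2.1895

2.1895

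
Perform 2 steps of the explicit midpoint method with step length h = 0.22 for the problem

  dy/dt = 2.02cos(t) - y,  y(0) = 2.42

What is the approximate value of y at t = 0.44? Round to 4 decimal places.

2.2537

Midpoint: k1 = f(t_n, y_n); k2 = f(t_n + h/2, y_n + (h/2)·k1); y_{n+1} = y_n + h·k2.
t=0.000000, y=2.420000:
  k1 = f(0.000000, 2.420000) = -0.400000
  k2 = f(0.110000, 2.376000) = -0.368209
  y ← 2.420000 + 0.22·(-0.368209) = 2.338994
t=0.220000, y=2.338994:
  k1 = f(0.220000, 2.338994) = -0.367681
  k2 = f(0.330000, 2.298549) = -0.387544
  y ← 2.338994 + 0.22·(-0.387544) = 2.253734
y(0.44) ≈ 2.2537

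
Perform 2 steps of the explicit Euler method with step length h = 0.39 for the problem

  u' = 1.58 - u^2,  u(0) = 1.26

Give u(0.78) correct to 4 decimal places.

1.2570

Euler: u_{n+1} = u_n + h·f(x_n, u_n).
x=0.000000, u=1.260000: f=-0.007600 → u ← 1.260000 + 0.39·(-0.007600) = 1.257036
x=0.390000, u=1.257036: f=-0.000140 → u ← 1.257036 + 0.39·(-0.000140) = 1.256982
u(0.78) ≈ 1.2570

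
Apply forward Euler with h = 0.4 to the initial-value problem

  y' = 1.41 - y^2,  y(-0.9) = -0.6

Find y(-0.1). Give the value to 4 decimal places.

0.3710

Euler: y_{n+1} = y_n + h·f(t_n, y_n).
t=-0.900000, y=-0.600000: f=1.050000 → y ← -0.600000 + 0.4·1.050000 = -0.180000
t=-0.500000, y=-0.180000: f=1.377600 → y ← -0.180000 + 0.4·1.377600 = 0.371040
y(-0.1) ≈ 0.3710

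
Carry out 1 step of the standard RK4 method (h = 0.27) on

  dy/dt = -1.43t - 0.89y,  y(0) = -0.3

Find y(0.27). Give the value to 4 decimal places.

RK4: k1 = f(t_n, y_n); k2 = f(t_n + h/2, y_n + (h/2)·k1); k3 = f(t_n + h/2, y_n + (h/2)·k2); k4 = f(t_n + h, y_n + h·k3); y_{n+1} = y_n + (h/6)·(k1 + 2k2 + 2k3 + k4).
t=0.000000, y=-0.300000:
  k1 = f(0.000000, -0.300000) = 0.267000
  k2 = f(0.135000, -0.263955) = 0.041870
  k3 = f(0.135000, -0.294348) = 0.068919
  k4 = f(0.270000, -0.281392) = -0.135661
  y ← -0.300000 + (0.27/6)·(k1 + 2k2 + 2k3 + k4) = -0.284119
y(0.27) ≈ -0.2841

-0.2841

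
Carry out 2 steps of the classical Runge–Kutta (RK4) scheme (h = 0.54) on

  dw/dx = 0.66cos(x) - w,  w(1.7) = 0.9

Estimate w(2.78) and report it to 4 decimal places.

RK4: k1 = f(x_n, w_n); k2 = f(x_n + h/2, w_n + (h/2)·k1); k3 = f(x_n + h/2, w_n + (h/2)·k2); k4 = f(x_n + h, w_n + h·k3); w_{n+1} = w_n + (h/6)·(k1 + 2k2 + 2k3 + k4).
x=1.700000, w=0.900000:
  k1 = f(1.700000, 0.900000) = -0.985037
  k2 = f(1.970000, 0.634040) = -0.890572
  k3 = f(1.970000, 0.659546) = -0.916078
  k4 = f(2.240000, 0.405318) = -0.814757
  w ← 0.900000 + (0.54/6)·(k1 + 2k2 + 2k3 + k4) = 0.412822
x=2.240000, w=0.412822:
  k1 = f(2.240000, 0.412822) = -0.822260
  k2 = f(2.510000, 0.190811) = -0.723490
  k3 = f(2.510000, 0.217479) = -0.750158
  k4 = f(2.780000, 0.007737) = -0.625057
  w ← 0.412822 + (0.54/6)·(k1 + 2k2 + 2k3 + k4) = 0.017307
w(2.78) ≈ 0.0173

0.0173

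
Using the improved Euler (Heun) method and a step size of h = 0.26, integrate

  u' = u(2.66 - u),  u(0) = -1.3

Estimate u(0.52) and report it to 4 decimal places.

-23.8136

Heun: k1 = f(t_n, u_n); k2 = f(t_n + h, u_n + h·k1); u_{n+1} = u_n + (h/2)·(k1 + k2).
t=0.000000, u=-1.300000:
  k1 = f(0.000000, -1.300000) = -5.148000
  k2 = f(0.260000, -2.638480) = -13.979934
  u ← -1.300000 + (0.26/2)·(-5.148000 + (-13.979934)) = -3.786631
t=0.260000, u=-3.786631:
  k1 = f(0.260000, -3.786631) = -24.411016
  k2 = f(0.520000, -10.133496) = -129.642832
  u ← -3.786631 + (0.26/2)·(-24.411016 + (-129.642832)) = -23.813632
u(0.52) ≈ -23.8136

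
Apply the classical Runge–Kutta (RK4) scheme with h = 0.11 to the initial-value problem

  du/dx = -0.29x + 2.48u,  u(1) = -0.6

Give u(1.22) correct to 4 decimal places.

RK4: k1 = f(x_n, u_n); k2 = f(x_n + h/2, u_n + (h/2)·k1); k3 = f(x_n + h/2, u_n + (h/2)·k2); k4 = f(x_n + h, u_n + h·k3); u_{n+1} = u_n + (h/6)·(k1 + 2k2 + 2k3 + k4).
x=1.000000, u=-0.600000:
  k1 = f(1.000000, -0.600000) = -1.778000
  k2 = f(1.055000, -0.697790) = -2.036469
  k3 = f(1.055000, -0.712006) = -2.071724
  k4 = f(1.110000, -0.827890) = -2.375066
  u ← -0.600000 + (0.11/6)·(k1 + 2k2 + 2k3 + k4) = -0.826773
x=1.110000, u=-0.826773:
  k1 = f(1.110000, -0.826773) = -2.372298
  k2 = f(1.165000, -0.957250) = -2.711829
  k3 = f(1.165000, -0.975924) = -2.758141
  k4 = f(1.220000, -1.130169) = -3.156619
  u ← -0.826773 + (0.11/6)·(k1 + 2k2 + 2k3 + k4) = -1.128702
u(1.22) ≈ -1.1287

-1.1287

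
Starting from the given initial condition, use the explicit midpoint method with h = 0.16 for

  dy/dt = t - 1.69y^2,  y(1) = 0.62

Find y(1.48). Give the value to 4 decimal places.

Midpoint: k1 = f(t_n, y_n); k2 = f(t_n + h/2, y_n + (h/2)·k1); y_{n+1} = y_n + h·k2.
t=1.000000, y=0.620000:
  k1 = f(1.000000, 0.620000) = 0.350364
  k2 = f(1.080000, 0.648029) = 0.370298
  y ← 0.620000 + 0.16·0.370298 = 0.679248
t=1.160000, y=0.679248:
  k1 = f(1.160000, 0.679248) = 0.380272
  k2 = f(1.240000, 0.709670) = 0.388864
  y ← 0.679248 + 0.16·0.388864 = 0.741466
t=1.320000, y=0.741466:
  k1 = f(1.320000, 0.741466) = 0.390886
  k2 = f(1.400000, 0.772737) = 0.390863
  y ← 0.741466 + 0.16·0.390863 = 0.804004
y(1.48) ≈ 0.8040

0.8040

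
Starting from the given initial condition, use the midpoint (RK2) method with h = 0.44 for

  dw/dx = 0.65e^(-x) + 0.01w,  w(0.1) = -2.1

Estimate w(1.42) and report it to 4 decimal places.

-1.6967

Midpoint: k1 = f(x_n, w_n); k2 = f(x_n + h/2, w_n + (h/2)·k1); w_{n+1} = w_n + h·k2.
x=0.100000, w=-2.100000:
  k1 = f(0.100000, -2.100000) = 0.567144
  k2 = f(0.320000, -1.975228) = 0.452245
  w ← -2.100000 + 0.44·0.452245 = -1.901012
x=0.540000, w=-1.901012:
  k1 = f(0.540000, -1.901012) = 0.359776
  k2 = f(0.760000, -1.821862) = 0.285765
  w ← -1.901012 + 0.44·0.285765 = -1.775276
x=0.980000, w=-1.775276:
  k1 = f(0.980000, -1.775276) = 0.226199
  k2 = f(1.200000, -1.725512) = 0.178521
  w ← -1.775276 + 0.44·0.178521 = -1.696727
w(1.42) ≈ -1.6967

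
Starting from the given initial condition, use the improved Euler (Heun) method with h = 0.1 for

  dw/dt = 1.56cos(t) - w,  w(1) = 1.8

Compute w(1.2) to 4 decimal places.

1.6007

Heun: k1 = f(t_n, w_n); k2 = f(t_n + h, w_n + h·k1); w_{n+1} = w_n + (h/2)·(k1 + k2).
t=1.000000, w=1.800000:
  k1 = f(1.000000, 1.800000) = -0.957128
  k2 = f(1.100000, 1.704287) = -0.996677
  w ← 1.800000 + (0.1/2)·(-0.957128 + (-0.996677)) = 1.702310
t=1.100000, w=1.702310:
  k1 = f(1.100000, 1.702310) = -0.994700
  k2 = f(1.200000, 1.602840) = -1.037562
  w ← 1.702310 + (0.1/2)·(-0.994700 + (-1.037562)) = 1.600697
w(1.2) ≈ 1.6007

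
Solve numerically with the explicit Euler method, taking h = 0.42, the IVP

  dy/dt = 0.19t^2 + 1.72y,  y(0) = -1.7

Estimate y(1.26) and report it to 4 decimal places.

-8.6061

Euler: y_{n+1} = y_n + h·f(t_n, y_n).
t=0.000000, y=-1.700000: f=-2.924000 → y ← -1.700000 + 0.42·(-2.924000) = -2.928080
t=0.420000, y=-2.928080: f=-5.002782 → y ← -2.928080 + 0.42·(-5.002782) = -5.029248
t=0.840000, y=-5.029248: f=-8.516243 → y ← -5.029248 + 0.42·(-8.516243) = -8.606070
y(1.26) ≈ -8.6061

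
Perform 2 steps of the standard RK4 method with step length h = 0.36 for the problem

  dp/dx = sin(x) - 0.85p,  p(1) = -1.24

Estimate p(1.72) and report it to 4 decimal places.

-0.1533

RK4: k1 = f(x_n, p_n); k2 = f(x_n + h/2, p_n + (h/2)·k1); k3 = f(x_n + h/2, p_n + (h/2)·k2); k4 = f(x_n + h, p_n + h·k3); p_{n+1} = p_n + (h/6)·(k1 + 2k2 + 2k3 + k4).
x=1.000000, p=-1.240000:
  k1 = f(1.000000, -1.240000) = 1.895471
  k2 = f(1.180000, -0.898815) = 1.688599
  k3 = f(1.180000, -0.936052) = 1.720250
  k4 = f(1.360000, -0.620710) = 1.505468
  p ← -1.240000 + (0.36/6)·(k1 + 2k2 + 2k3 + k4) = -0.626882
x=1.360000, p=-0.626882:
  k1 = f(1.360000, -0.626882) = 1.510714
  k2 = f(1.540000, -0.354953) = 1.301236
  k3 = f(1.540000, -0.392659) = 1.333286
  k4 = f(1.720000, -0.146899) = 1.113754
  p ← -0.626882 + (0.36/6)·(k1 + 2k2 + 2k3 + k4) = -0.153271
p(1.72) ≈ -0.1533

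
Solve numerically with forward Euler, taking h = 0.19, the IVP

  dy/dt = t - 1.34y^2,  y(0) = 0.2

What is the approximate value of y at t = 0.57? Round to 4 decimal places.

Euler: y_{n+1} = y_n + h·f(t_n, y_n).
t=0.000000, y=0.200000: f=-0.053600 → y ← 0.200000 + 0.19·(-0.053600) = 0.189816
t=0.190000, y=0.189816: f=0.141720 → y ← 0.189816 + 0.19·0.141720 = 0.216743
t=0.380000, y=0.216743: f=0.317050 → y ← 0.216743 + 0.19·0.317050 = 0.276982
y(0.57) ≈ 0.2770

0.2770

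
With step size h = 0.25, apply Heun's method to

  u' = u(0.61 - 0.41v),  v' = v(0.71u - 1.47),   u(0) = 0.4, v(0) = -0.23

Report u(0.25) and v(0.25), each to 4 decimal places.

0.4750, -0.1729

Heun on (u,v): k1 = f(s_n, state_n); k2 = f(s_n + h, state_n + h·k1); state_{n+1} = state_n + (h/2)·(k1 + k2).
0.000000: (0.400000, -0.230000)
  k1 = (0.281720, 0.272780)
  predictor → (0.470430, -0.161805)
  k2 = (0.318171, 0.183810)
  → (0.474986, -0.172926)
(u(0.25), v(0.25)) ≈ (0.4750, -0.1729)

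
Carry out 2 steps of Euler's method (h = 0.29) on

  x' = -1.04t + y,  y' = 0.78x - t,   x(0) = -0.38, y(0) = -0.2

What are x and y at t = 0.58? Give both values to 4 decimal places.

Euler on (x,y): x_{n+1} = x_n + h·x', y_{n+1} = y_n + h·y'.
0.000000: (-0.380000, -0.200000); f=(-0.200000, -0.296400) → (-0.438000, -0.285956)
0.290000: (-0.438000, -0.285956); f=(-0.587556, -0.631640) → (-0.608391, -0.469132)
(x(0.58), y(0.58)) ≈ (-0.6084, -0.4691)

-0.6084, -0.4691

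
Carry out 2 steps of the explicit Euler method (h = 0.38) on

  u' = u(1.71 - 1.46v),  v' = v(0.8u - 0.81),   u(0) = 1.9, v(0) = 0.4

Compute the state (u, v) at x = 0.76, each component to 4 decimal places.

3.7114, 0.7705

Euler on (u,v): u_{n+1} = u_n + h·u', v_{n+1} = v_n + h·v'.
0.000000: (1.900000, 0.400000); f=(2.139400, 0.284000) → (2.712972, 0.507920)
0.380000: (2.712972, 0.507920); f=(2.627342, 0.690963) → (3.711362, 0.770486)
(u(0.76), v(0.76)) ≈ (3.7114, 0.7705)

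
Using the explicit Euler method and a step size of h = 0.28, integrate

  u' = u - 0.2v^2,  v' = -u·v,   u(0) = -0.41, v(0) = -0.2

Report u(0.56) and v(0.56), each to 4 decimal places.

Euler on (u,v): u_{n+1} = u_n + h·u', v_{n+1} = v_n + h·v'.
0.000000: (-0.410000, -0.200000); f=(-0.418000, -0.082000) → (-0.527040, -0.222960)
0.280000: (-0.527040, -0.222960); f=(-0.536982, -0.117509) → (-0.677395, -0.255862)
(u(0.56), v(0.56)) ≈ (-0.6774, -0.2559)

-0.6774, -0.2559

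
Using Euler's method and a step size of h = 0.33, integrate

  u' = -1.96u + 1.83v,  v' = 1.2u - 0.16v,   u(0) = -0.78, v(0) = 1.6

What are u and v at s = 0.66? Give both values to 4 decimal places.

Euler on (u,v): u_{n+1} = u_n + h·u', v_{n+1} = v_n + h·v'.
0.000000: (-0.780000, 1.600000); f=(4.456800, -1.192000) → (0.690744, 1.206640)
0.330000: (0.690744, 1.206640); f=(0.854293, 0.635830) → (0.972661, 1.416464)
(u(0.66), v(0.66)) ≈ (0.9727, 1.4165)

0.9727, 1.4165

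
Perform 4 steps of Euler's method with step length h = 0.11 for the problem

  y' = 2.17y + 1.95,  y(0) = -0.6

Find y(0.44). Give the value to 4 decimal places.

Euler: y_{n+1} = y_n + h·f(s_n, y_n).
s=0.000000, y=-0.600000: f=0.648000 → y ← -0.600000 + 0.11·0.648000 = -0.528720
s=0.110000, y=-0.528720: f=0.802678 → y ← -0.528720 + 0.11·0.802678 = -0.440425
s=0.220000, y=-0.440425: f=0.994277 → y ← -0.440425 + 0.11·0.994277 = -0.331055
s=0.330000, y=-0.331055: f=1.231611 → y ← -0.331055 + 0.11·1.231611 = -0.195578
y(0.44) ≈ -0.1956

-0.1956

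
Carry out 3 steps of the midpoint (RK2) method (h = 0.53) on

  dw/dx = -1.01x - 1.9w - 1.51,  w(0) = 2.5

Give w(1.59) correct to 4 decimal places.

-0.9832

Midpoint: k1 = f(x_n, w_n); k2 = f(x_n + h/2, w_n + (h/2)·k1); w_{n+1} = w_n + h·k2.
x=0.000000, w=2.500000:
  k1 = f(0.000000, 2.500000) = -6.260000
  k2 = f(0.265000, 0.841100) = -3.375740
  w ← 2.500000 + 0.53·(-3.375740) = 0.710858
x=0.530000, w=0.710858:
  k1 = f(0.530000, 0.710858) = -3.395930
  k2 = f(0.795000, -0.189064) = -1.953729
  w ← 0.710858 + 0.53·(-1.953729) = -0.324619
x=1.060000, w=-0.324619:
  k1 = f(1.060000, -0.324619) = -1.963825
  k2 = f(1.325000, -0.845032) = -1.242689
  w ← -0.324619 + 0.53·(-1.242689) = -0.983244
w(1.59) ≈ -0.9832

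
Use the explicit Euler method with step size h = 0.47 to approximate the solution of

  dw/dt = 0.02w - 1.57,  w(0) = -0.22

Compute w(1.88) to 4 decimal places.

Euler: w_{n+1} = w_n + h·f(t_n, w_n).
t=0.000000, w=-0.220000: f=-1.574400 → w ← -0.220000 + 0.47·(-1.574400) = -0.959968
t=0.470000, w=-0.959968: f=-1.589199 → w ← -0.959968 + 0.47·(-1.589199) = -1.706892
t=0.940000, w=-1.706892: f=-1.604138 → w ← -1.706892 + 0.47·(-1.604138) = -2.460836
t=1.410000, w=-2.460836: f=-1.619217 → w ← -2.460836 + 0.47·(-1.619217) = -3.221868
w(1.88) ≈ -3.2219

-3.2219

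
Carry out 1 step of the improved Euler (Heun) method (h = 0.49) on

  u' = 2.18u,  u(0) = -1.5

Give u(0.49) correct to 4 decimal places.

Heun: k1 = f(t_n, u_n); k2 = f(t_n + h, u_n + h·k1); u_{n+1} = u_n + (h/2)·(k1 + k2).
t=0.000000, u=-1.500000:
  k1 = f(0.000000, -1.500000) = -3.270000
  k2 = f(0.490000, -3.102300) = -6.763014
  u ← -1.500000 + (0.49/2)·(-3.270000 + (-6.763014)) = -3.958088
u(0.49) ≈ -3.9581

-3.9581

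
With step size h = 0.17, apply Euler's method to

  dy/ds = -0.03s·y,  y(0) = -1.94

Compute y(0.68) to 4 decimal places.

-1.9299

Euler: y_{n+1} = y_n + h·f(s_n, y_n).
s=0.000000, y=-1.940000: f=0.000000 → y ← -1.940000 + 0.17·0.000000 = -1.940000
s=0.170000, y=-1.940000: f=0.009894 → y ← -1.940000 + 0.17·0.009894 = -1.938318
s=0.340000, y=-1.938318: f=0.019771 → y ← -1.938318 + 0.17·0.019771 = -1.934957
s=0.510000, y=-1.934957: f=0.029605 → y ← -1.934957 + 0.17·0.029605 = -1.929924
y(0.68) ≈ -1.9299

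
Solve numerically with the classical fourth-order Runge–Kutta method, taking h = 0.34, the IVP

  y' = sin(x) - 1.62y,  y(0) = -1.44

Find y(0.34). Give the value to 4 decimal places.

RK4: k1 = f(x_n, y_n); k2 = f(x_n + h/2, y_n + (h/2)·k1); k3 = f(x_n + h/2, y_n + (h/2)·k2); k4 = f(x_n + h, y_n + h·k3); y_{n+1} = y_n + (h/6)·(k1 + 2k2 + 2k3 + k4).
x=0.000000, y=-1.440000:
  k1 = f(0.000000, -1.440000) = 2.332800
  k2 = f(0.170000, -1.043424) = 1.859529
  k3 = f(0.170000, -1.123880) = 1.989868
  k4 = f(0.340000, -0.763445) = 1.570268
  y ← -1.440000 + (0.34/6)·(k1 + 2k2 + 2k3 + k4) = -0.782561
y(0.34) ≈ -0.7826

-0.7826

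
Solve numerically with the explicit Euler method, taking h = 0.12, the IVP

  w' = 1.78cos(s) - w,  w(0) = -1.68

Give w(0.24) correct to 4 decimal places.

-0.9010

Euler: w_{n+1} = w_n + h·f(s_n, w_n).
s=0.000000, w=-1.680000: f=3.460000 → w ← -1.680000 + 0.12·3.460000 = -1.264800
s=0.120000, w=-1.264800: f=3.031999 → w ← -1.264800 + 0.12·3.031999 = -0.900960
w(0.24) ≈ -0.9010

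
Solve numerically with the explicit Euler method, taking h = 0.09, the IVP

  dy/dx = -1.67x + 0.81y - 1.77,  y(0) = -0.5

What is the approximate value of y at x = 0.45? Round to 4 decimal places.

Euler: y_{n+1} = y_n + h·f(x_n, y_n).
x=0.000000, y=-0.500000: f=-2.175000 → y ← -0.500000 + 0.09·(-2.175000) = -0.695750
x=0.090000, y=-0.695750: f=-2.483858 → y ← -0.695750 + 0.09·(-2.483858) = -0.919297
x=0.180000, y=-0.919297: f=-2.815231 → y ← -0.919297 + 0.09·(-2.815231) = -1.172668
x=0.270000, y=-1.172668: f=-3.170761 → y ← -1.172668 + 0.09·(-3.170761) = -1.458036
x=0.360000, y=-1.458036: f=-3.552210 → y ← -1.458036 + 0.09·(-3.552210) = -1.777735
y(0.45) ≈ -1.7777

-1.7777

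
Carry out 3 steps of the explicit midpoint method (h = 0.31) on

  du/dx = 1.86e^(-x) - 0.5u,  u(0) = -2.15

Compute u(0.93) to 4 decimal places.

Midpoint: k1 = f(x_n, u_n); k2 = f(x_n + h/2, u_n + (h/2)·k1); u_{n+1} = u_n + h·k2.
x=0.000000, u=-2.150000:
  k1 = f(0.000000, -2.150000) = 2.935000
  k2 = f(0.155000, -1.695075) = 2.440470
  u ← -2.150000 + 0.31·2.440470 = -1.393454
x=0.310000, u=-1.393454:
  k1 = f(0.310000, -1.393454) = 2.060939
  k2 = f(0.465000, -1.074009) = 1.705336
  u ← -1.393454 + 0.31·1.705336 = -0.864800
x=0.620000, u=-0.864800:
  k1 = f(0.620000, -0.864800) = 1.432977
  k2 = f(0.775000, -0.642689) = 1.178253
  u ← -0.864800 + 0.31·1.178253 = -0.499542
u(0.93) ≈ -0.4995

-0.4995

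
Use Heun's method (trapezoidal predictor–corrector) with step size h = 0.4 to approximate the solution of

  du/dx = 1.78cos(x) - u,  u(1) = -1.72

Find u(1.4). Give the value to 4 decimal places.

-0.9937

Heun: k1 = f(x_n, u_n); k2 = f(x_n + h, u_n + h·k1); u_{n+1} = u_n + (h/2)·(k1 + k2).
x=1.000000, u=-1.720000:
  k1 = f(1.000000, -1.720000) = 2.681738
  k2 = f(1.400000, -0.647305) = 0.949846
  u ← -1.720000 + (0.4/2)·(2.681738 + 0.949846) = -0.993683
u(1.4) ≈ -0.9937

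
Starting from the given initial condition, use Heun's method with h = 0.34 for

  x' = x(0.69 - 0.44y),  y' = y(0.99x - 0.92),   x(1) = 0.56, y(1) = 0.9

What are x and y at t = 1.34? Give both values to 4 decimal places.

Heun on (x,y): k1 = f(t_n, state_n); k2 = f(t_n + h, state_n + h·k1); state_{n+1} = state_n + (h/2)·(k1 + k2).
1.000000: (0.560000, 0.900000)
  k1 = (0.164640, -0.329040)
  predictor → (0.615978, 0.788126)
  k2 = (0.211419, -0.244463)
  → (0.623930, 0.802505)
(x(1.34), y(1.34)) ≈ (0.6239, 0.8025)

0.6239, 0.8025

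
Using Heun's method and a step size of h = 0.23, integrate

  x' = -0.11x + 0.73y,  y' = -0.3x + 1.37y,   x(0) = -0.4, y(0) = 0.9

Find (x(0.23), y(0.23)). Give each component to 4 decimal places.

-0.2147, 1.2547

Heun on (x,y): k1 = f(t_n, state_n); k2 = f(t_n + h, state_n + h·k1); state_{n+1} = state_n + (h/2)·(k1 + k2).
0.000000: (-0.400000, 0.900000)
  k1 = (0.701000, 1.353000)
  predictor → (-0.238770, 1.211190)
  k2 = (0.910433, 1.730961)
  → (-0.214685, 1.254656)
(x(0.23), y(0.23)) ≈ (-0.2147, 1.2547)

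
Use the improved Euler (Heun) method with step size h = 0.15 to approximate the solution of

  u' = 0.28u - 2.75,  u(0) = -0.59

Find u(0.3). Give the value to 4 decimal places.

Heun: k1 = f(t_n, u_n); k2 = f(t_n + h, u_n + h·k1); u_{n+1} = u_n + (h/2)·(k1 + k2).
t=0.000000, u=-0.590000:
  k1 = f(0.000000, -0.590000) = -2.915200
  k2 = f(0.150000, -1.027280) = -3.037638
  u ← -0.590000 + (0.15/2)·(-2.915200 + (-3.037638)) = -1.036463
t=0.150000, u=-1.036463:
  k1 = f(0.150000, -1.036463) = -3.040210
  k2 = f(0.300000, -1.492494) = -3.167898
  u ← -1.036463 + (0.15/2)·(-3.040210 + (-3.167898)) = -1.502071
u(0.3) ≈ -1.5021

-1.5021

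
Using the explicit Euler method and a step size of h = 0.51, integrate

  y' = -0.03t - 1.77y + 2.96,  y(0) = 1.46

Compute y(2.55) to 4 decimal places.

1.6387

Euler: y_{n+1} = y_n + h·f(t_n, y_n).
t=0.000000, y=1.460000: f=0.375800 → y ← 1.460000 + 0.51·0.375800 = 1.651658
t=0.510000, y=1.651658: f=0.021265 → y ← 1.651658 + 0.51·0.021265 = 1.662503
t=1.020000, y=1.662503: f=-0.013231 → y ← 1.662503 + 0.51·(-0.013231) = 1.655756
t=1.530000, y=1.655756: f=-0.016587 → y ← 1.655756 + 0.51·(-0.016587) = 1.647296
t=2.040000, y=1.647296: f=-0.016914 → y ← 1.647296 + 0.51·(-0.016914) = 1.638670
y(2.55) ≈ 1.6387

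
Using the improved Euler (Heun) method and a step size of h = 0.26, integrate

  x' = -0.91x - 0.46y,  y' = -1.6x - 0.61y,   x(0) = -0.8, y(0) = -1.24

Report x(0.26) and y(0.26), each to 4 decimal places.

Heun on (x,y): k1 = f(s_n, state_n); k2 = f(s_n + h, state_n + h·k1); state_{n+1} = state_n + (h/2)·(k1 + k2).
0.000000: (-0.800000, -1.240000)
  k1 = (1.298400, 2.036400)
  predictor → (-0.462416, -0.710536)
  k2 = (0.747645, 1.173293)
  → (-0.534014, -0.822740)
(x(0.26), y(0.26)) ≈ (-0.5340, -0.8227)

-0.5340, -0.8227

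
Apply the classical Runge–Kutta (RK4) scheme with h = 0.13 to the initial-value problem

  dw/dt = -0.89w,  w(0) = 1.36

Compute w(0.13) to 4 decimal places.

1.2114

RK4: k1 = f(t_n, w_n); k2 = f(t_n + h/2, w_n + (h/2)·k1); k3 = f(t_n + h/2, w_n + (h/2)·k2); k4 = f(t_n + h, w_n + h·k3); w_{n+1} = w_n + (h/6)·(k1 + 2k2 + 2k3 + k4).
t=0.000000, w=1.360000:
  k1 = f(0.000000, 1.360000) = -1.210400
  k2 = f(0.065000, 1.281324) = -1.140378
  k3 = f(0.065000, 1.285875) = -1.144429
  k4 = f(0.130000, 1.211224) = -1.077990
  w ← 1.360000 + (0.13/6)·(k1 + 2k2 + 2k3 + k4) = 1.211410
w(0.13) ≈ 1.2114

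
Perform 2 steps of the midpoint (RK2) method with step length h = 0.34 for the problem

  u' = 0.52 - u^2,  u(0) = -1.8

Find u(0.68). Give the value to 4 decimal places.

Midpoint: k1 = f(x_n, u_n); k2 = f(x_n + h/2, u_n + (h/2)·k1); u_{n+1} = u_n + h·k2.
x=0.000000, u=-1.800000:
  k1 = f(0.000000, -1.800000) = -2.720000
  k2 = f(0.170000, -2.262400) = -4.598454
  u ← -1.800000 + 0.34·(-4.598454) = -3.363474
x=0.340000, u=-3.363474:
  k1 = f(0.340000, -3.363474) = -10.792959
  k2 = f(0.510000, -5.198277) = -26.502087
  u ← -3.363474 + 0.34·(-26.502087) = -12.374184
u(0.68) ≈ -12.3742

-12.3742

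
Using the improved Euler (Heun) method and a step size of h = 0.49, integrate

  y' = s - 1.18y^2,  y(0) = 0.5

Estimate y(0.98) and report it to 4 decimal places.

Heun: k1 = f(s_n, y_n); k2 = f(s_n + h, y_n + h·k1); y_{n+1} = y_n + (h/2)·(k1 + k2).
s=0.000000, y=0.500000:
  k1 = f(0.000000, 0.500000) = -0.295000
  k2 = f(0.490000, 0.355450) = 0.340913
  y ← 0.500000 + (0.49/2)·(-0.295000 + 0.340913) = 0.511249
s=0.490000, y=0.511249:
  k1 = f(0.490000, 0.511249) = 0.181577
  k2 = f(0.980000, 0.600222) = 0.554886
  y ← 0.511249 + (0.49/2)·(0.181577 + 0.554886) = 0.691682
y(0.98) ≈ 0.6917

0.6917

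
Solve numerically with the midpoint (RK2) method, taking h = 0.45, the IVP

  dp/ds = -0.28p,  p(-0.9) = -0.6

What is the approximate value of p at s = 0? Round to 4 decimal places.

Midpoint: k1 = f(s_n, p_n); k2 = f(s_n + h/2, p_n + (h/2)·k1); p_{n+1} = p_n + h·k2.
s=-0.900000, p=-0.600000:
  k1 = f(-0.900000, -0.600000) = 0.168000
  k2 = f(-0.675000, -0.562200) = 0.157416
  p ← -0.600000 + 0.45·0.157416 = -0.529163
s=-0.450000, p=-0.529163:
  k1 = f(-0.450000, -0.529163) = 0.148166
  k2 = f(-0.225000, -0.495826) = 0.138831
  p ← -0.529163 + 0.45·0.138831 = -0.466689
p(0) ≈ -0.4667

-0.4667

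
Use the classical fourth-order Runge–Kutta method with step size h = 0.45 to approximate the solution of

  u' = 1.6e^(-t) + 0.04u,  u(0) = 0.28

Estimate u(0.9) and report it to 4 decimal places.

1.2596

RK4: k1 = f(t_n, u_n); k2 = f(t_n + h/2, u_n + (h/2)·k1); k3 = f(t_n + h/2, u_n + (h/2)·k2); k4 = f(t_n + h, u_n + h·k3); u_{n+1} = u_n + (h/6)·(k1 + 2k2 + 2k3 + k4).
t=0.000000, u=0.280000:
  k1 = f(0.000000, 0.280000) = 1.611200
  k2 = f(0.225000, 0.642520) = 1.303327
  k3 = f(0.225000, 0.573249) = 1.300556
  k4 = f(0.450000, 0.865250) = 1.054815
  u ← 0.280000 + (0.45/6)·(k1 + 2k2 + 2k3 + k4) = 0.870534
t=0.450000, u=0.870534:
  k1 = f(0.450000, 0.870534) = 1.055026
  k2 = f(0.675000, 1.107914) = 0.858967
  k3 = f(0.675000, 1.063801) = 0.857202
  k4 = f(0.900000, 1.256275) = 0.700762
  u ← 0.870534 + (0.45/6)·(k1 + 2k2 + 2k3 + k4) = 1.259643
u(0.9) ≈ 1.2596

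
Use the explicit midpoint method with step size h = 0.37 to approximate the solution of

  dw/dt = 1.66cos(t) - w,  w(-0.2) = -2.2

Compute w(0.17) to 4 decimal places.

Midpoint: k1 = f(t_n, w_n); k2 = f(t_n + h/2, w_n + (h/2)·k1); w_{n+1} = w_n + h·k2.
t=-0.200000, w=-2.200000:
  k1 = f(-0.200000, -2.200000) = 3.826911
  k2 = f(-0.015000, -1.492022) = 3.151835
  w ← -2.200000 + 0.37·3.151835 = -1.033821
w(0.17) ≈ -1.0338

-1.0338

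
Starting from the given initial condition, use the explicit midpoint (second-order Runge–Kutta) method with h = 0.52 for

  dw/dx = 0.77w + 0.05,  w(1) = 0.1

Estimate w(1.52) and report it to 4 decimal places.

Midpoint: k1 = f(x_n, w_n); k2 = f(x_n + h/2, w_n + (h/2)·k1); w_{n+1} = w_n + h·k2.
x=1.000000, w=0.100000:
  k1 = f(1.000000, 0.100000) = 0.127000
  k2 = f(1.260000, 0.133020) = 0.152425
  w ← 0.100000 + 0.52·0.152425 = 0.179261
w(1.52) ≈ 0.1793

0.1793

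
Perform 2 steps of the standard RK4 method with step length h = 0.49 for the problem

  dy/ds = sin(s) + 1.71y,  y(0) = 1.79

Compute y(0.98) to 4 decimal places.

RK4: k1 = f(s_n, y_n); k2 = f(s_n + h/2, y_n + (h/2)·k1); k3 = f(s_n + h/2, y_n + (h/2)·k2); k4 = f(s_n + h, y_n + h·k3); y_{n+1} = y_n + (h/6)·(k1 + 2k2 + 2k3 + k4).
s=0.000000, y=1.790000:
  k1 = f(0.000000, 1.790000) = 3.060900
  k2 = f(0.245000, 2.539921) = 4.585820
  k3 = f(0.245000, 2.913526) = 5.224686
  k4 = f(0.490000, 4.350096) = 7.909290
  y ← 1.790000 + (0.49/6)·(k1 + 2k2 + 2k3 + k4) = 4.288282
s=0.490000, y=4.288282:
  k1 = f(0.490000, 4.288282) = 7.803587
  k2 = f(0.735000, 6.200160) = 11.272861
  k3 = f(0.735000, 7.050133) = 12.726314
  k4 = f(0.980000, 10.524175) = 18.826837
  y ← 4.288282 + (0.49/6)·(k1 + 2k2 + 2k3 + k4) = 10.382965
y(0.98) ≈ 10.3830

10.3830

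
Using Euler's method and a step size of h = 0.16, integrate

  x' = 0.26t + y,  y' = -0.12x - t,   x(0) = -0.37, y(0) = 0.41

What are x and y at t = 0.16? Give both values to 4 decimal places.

Euler on (x,y): x_{n+1} = x_n + h·x', y_{n+1} = y_n + h·y'.
0.000000: (-0.370000, 0.410000); f=(0.410000, 0.044400) → (-0.304400, 0.417104)
(x(0.16), y(0.16)) ≈ (-0.3044, 0.4171)

-0.3044, 0.4171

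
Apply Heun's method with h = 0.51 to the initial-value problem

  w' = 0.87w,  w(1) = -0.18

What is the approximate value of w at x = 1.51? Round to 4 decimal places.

Heun: k1 = f(x_n, w_n); k2 = f(x_n + h, w_n + h·k1); w_{n+1} = w_n + (h/2)·(k1 + k2).
x=1.000000, w=-0.180000:
  k1 = f(1.000000, -0.180000) = -0.156600
  k2 = f(1.510000, -0.259866) = -0.226083
  w ← -0.180000 + (0.51/2)·(-0.156600 + (-0.226083)) = -0.277584
w(1.51) ≈ -0.2776

-0.2776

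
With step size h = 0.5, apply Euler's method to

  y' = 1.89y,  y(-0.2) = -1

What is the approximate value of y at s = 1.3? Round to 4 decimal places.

-7.3580

Euler: y_{n+1} = y_n + h·f(s_n, y_n).
s=-0.200000, y=-1.000000: f=-1.890000 → y ← -1.000000 + 0.5·(-1.890000) = -1.945000
s=0.300000, y=-1.945000: f=-3.676050 → y ← -1.945000 + 0.5·(-3.676050) = -3.783025
s=0.800000, y=-3.783025: f=-7.149917 → y ← -3.783025 + 0.5·(-7.149917) = -7.357984
y(1.3) ≈ -7.3580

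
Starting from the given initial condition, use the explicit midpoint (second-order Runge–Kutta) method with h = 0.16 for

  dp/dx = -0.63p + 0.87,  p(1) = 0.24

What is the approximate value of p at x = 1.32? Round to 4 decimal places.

0.4480

Midpoint: k1 = f(x_n, p_n); k2 = f(x_n + h/2, p_n + (h/2)·k1); p_{n+1} = p_n + h·k2.
x=1.000000, p=0.240000:
  k1 = f(1.000000, 0.240000) = 0.718800
  k2 = f(1.080000, 0.297504) = 0.682572
  p ← 0.240000 + 0.16·0.682572 = 0.349212
x=1.160000, p=0.349212:
  k1 = f(1.160000, 0.349212) = 0.649997
  k2 = f(1.240000, 0.401211) = 0.617237
  p ← 0.349212 + 0.16·0.617237 = 0.447969
p(1.32) ≈ 0.4480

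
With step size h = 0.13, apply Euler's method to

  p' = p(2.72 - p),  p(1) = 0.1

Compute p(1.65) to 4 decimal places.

0.4137

Euler: p_{n+1} = p_n + h·f(t_n, p_n).
t=1.000000, p=0.100000: f=0.262000 → p ← 0.100000 + 0.13·0.262000 = 0.134060
t=1.130000, p=0.134060: f=0.346671 → p ← 0.134060 + 0.13·0.346671 = 0.179127
t=1.260000, p=0.179127: f=0.455140 → p ← 0.179127 + 0.13·0.455140 = 0.238295
t=1.390000, p=0.238295: f=0.591379 → p ← 0.238295 + 0.13·0.591379 = 0.315175
t=1.520000, p=0.315175: f=0.757940 → p ← 0.315175 + 0.13·0.757940 = 0.413707
p(1.65) ≈ 0.4137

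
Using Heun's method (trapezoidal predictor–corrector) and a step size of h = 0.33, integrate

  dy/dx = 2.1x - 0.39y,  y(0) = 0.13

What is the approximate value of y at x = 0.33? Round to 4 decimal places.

0.2287

Heun: k1 = f(x_n, y_n); k2 = f(x_n + h, y_n + h·k1); y_{n+1} = y_n + (h/2)·(k1 + k2).
x=0.000000, y=0.130000:
  k1 = f(0.000000, 0.130000) = -0.050700
  k2 = f(0.330000, 0.113269) = 0.648825
  y ← 0.130000 + (0.33/2)·(-0.050700 + 0.648825) = 0.228691
y(0.33) ≈ 0.2287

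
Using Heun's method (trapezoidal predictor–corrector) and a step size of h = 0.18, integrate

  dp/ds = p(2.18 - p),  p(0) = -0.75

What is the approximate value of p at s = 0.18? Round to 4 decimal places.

-1.2906

Heun: k1 = f(s_n, p_n); k2 = f(s_n + h, p_n + h·k1); p_{n+1} = p_n + (h/2)·(k1 + k2).
s=0.000000, p=-0.750000:
  k1 = f(0.000000, -0.750000) = -2.197500
  k2 = f(0.180000, -1.145550) = -3.809584
  p ← -0.750000 + (0.18/2)·(-2.197500 + (-3.809584)) = -1.290638
p(0.18) ≈ -1.2906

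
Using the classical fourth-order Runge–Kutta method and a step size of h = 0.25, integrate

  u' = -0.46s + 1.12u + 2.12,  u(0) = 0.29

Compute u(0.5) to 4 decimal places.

1.8586

RK4: k1 = f(s_n, u_n); k2 = f(s_n + h/2, u_n + (h/2)·k1); k3 = f(s_n + h/2, u_n + (h/2)·k2); k4 = f(s_n + h, u_n + h·k3); u_{n+1} = u_n + (h/6)·(k1 + 2k2 + 2k3 + k4).
s=0.000000, u=0.290000:
  k1 = f(0.000000, 0.290000) = 2.444800
  k2 = f(0.125000, 0.595600) = 2.729572
  k3 = f(0.125000, 0.631196) = 2.769440
  k4 = f(0.250000, 0.982360) = 3.105243
  u ← 0.290000 + (0.25/6)·(k1 + 2k2 + 2k3 + k4) = 0.979503
s=0.250000, u=0.979503:
  k1 = f(0.250000, 0.979503) = 3.102043
  k2 = f(0.375000, 1.367258) = 3.478829
  k3 = f(0.375000, 1.414356) = 3.531579
  k4 = f(0.500000, 1.862398) = 3.975885
  u ← 0.979503 + (0.25/6)·(k1 + 2k2 + 2k3 + k4) = 1.858617
u(0.5) ≈ 1.8586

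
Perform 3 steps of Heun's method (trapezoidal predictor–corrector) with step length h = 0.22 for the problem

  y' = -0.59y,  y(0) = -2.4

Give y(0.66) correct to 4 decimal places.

-1.6279

Heun: k1 = f(x_n, y_n); k2 = f(x_n + h, y_n + h·k1); y_{n+1} = y_n + (h/2)·(k1 + k2).
x=0.000000, y=-2.400000:
  k1 = f(0.000000, -2.400000) = 1.416000
  k2 = f(0.220000, -2.088480) = 1.232203
  y ← -2.400000 + (0.22/2)·(1.416000 + 1.232203) = -2.108698
x=0.220000, y=-2.108698:
  k1 = f(0.220000, -2.108698) = 1.244132
  k2 = f(0.440000, -1.834989) = 1.082643
  y ← -2.108698 + (0.22/2)·(1.244132 + 1.082643) = -1.852752
x=0.440000, y=-1.852752:
  k1 = f(0.440000, -1.852752) = 1.093124
  k2 = f(0.660000, -1.612265) = 0.951236
  y ← -1.852752 + (0.22/2)·(1.093124 + 0.951236) = -1.627873
y(0.66) ≈ -1.6279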